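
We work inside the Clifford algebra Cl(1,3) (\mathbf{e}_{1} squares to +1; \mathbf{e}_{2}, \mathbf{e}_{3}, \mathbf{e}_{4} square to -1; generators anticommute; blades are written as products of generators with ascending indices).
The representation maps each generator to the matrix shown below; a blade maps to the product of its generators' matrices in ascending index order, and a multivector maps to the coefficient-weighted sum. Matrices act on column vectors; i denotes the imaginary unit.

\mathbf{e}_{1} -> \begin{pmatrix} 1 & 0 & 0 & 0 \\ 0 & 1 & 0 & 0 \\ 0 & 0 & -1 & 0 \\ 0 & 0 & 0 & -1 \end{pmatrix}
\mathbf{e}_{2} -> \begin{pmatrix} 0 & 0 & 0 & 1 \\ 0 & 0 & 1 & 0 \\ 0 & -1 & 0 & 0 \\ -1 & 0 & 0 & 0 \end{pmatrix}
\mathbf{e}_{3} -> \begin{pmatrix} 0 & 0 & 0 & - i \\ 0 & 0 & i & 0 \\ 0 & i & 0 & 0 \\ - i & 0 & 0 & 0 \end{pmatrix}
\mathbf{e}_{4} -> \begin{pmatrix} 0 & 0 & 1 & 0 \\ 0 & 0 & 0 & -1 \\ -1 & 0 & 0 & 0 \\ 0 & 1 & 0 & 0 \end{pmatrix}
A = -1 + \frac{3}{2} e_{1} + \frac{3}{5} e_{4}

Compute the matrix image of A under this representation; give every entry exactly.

M = (-1)*1 + (\frac{3}{2})*rho(e_{1}) + (\frac{3}{5})*rho(e_{4}), summed entrywise (1 is the identity matrix):
Answer: \begin{pmatrix} \frac{1}{2} & 0 & \frac{3}{5} & 0 \\ 0 & \frac{1}{2} & 0 & - \frac{3}{5} \\ - \frac{3}{5} & 0 & - \frac{5}{2} & 0 \\ 0 & \frac{3}{5} & 0 & - \frac{5}{2} \end{pmatrix}


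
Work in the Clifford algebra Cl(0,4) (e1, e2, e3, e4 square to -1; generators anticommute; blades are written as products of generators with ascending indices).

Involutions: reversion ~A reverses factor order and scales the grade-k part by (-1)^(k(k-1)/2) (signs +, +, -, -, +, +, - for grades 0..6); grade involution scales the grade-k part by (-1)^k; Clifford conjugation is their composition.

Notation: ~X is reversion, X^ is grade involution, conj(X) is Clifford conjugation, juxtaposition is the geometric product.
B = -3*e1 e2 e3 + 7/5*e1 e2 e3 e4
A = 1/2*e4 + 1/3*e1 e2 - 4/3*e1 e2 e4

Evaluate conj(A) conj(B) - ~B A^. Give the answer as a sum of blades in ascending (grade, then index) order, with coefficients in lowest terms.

first term: 13/15*e3 + 67/15*e3 e4 - 7/10*e1 e2 e3 - 3/2*e1 e2 e3 e4
second term: 13/15*e3 - 67/15*e3 e4 + 7/10*e1 e2 e3 - 3/2*e1 e2 e3 e4
Answer: 134/15*e3 e4 - 7/5*e1 e2 e3


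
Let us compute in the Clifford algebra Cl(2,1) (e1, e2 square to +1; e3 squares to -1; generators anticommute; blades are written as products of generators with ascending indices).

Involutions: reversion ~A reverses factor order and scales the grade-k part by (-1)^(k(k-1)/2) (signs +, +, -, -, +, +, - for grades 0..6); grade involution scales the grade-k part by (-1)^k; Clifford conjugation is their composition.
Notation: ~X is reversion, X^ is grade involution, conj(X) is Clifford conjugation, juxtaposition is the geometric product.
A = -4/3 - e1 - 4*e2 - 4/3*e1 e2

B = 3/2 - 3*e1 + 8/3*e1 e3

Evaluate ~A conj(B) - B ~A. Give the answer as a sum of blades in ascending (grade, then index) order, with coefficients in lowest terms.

first term: -5 - 11/2*e1 - 10*e2 + 8/3*e3 + 14*e1 e2 + 32/9*e1 e3 + 32/9*e2 e3 - 32/3*e1 e2 e3
second term: 1 + 5/2*e1 - 10*e2 + 8/3*e3 + 14*e1 e2 - 32/9*e1 e3 + 32/9*e2 e3 + 32/3*e1 e2 e3
Answer: -6 - 8*e1 + 64/9*e1 e3 - 64/3*e1 e2 e3


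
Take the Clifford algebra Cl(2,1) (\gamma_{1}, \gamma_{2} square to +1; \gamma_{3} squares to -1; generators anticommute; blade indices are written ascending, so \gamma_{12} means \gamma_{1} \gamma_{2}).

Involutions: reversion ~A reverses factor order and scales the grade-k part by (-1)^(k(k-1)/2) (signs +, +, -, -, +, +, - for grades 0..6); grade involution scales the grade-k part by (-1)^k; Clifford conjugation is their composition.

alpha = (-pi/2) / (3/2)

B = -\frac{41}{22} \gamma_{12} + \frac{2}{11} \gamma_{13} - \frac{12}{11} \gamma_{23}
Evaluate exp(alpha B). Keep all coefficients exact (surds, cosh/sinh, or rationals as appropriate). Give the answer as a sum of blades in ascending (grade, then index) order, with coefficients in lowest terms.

B^2 term by term: the squares give (-\frac{41}{22})^2*(\gamma_{12})^2 + (\frac{2}{11})^2*(\gamma_{13})^2 + (-\frac{12}{11})^2*(\gamma_{23})^2 = \frac{1681}{484}*(-1) + \frac{4}{121}*(+1) + \frac{144}{121}*(+1) = -\frac{9}{4} (each basis 2-blade squares to minus the product of its generators' squares); cross terms between blades sharing an index anticommute and cancel. So B^2 = -\frac{9}{4}.
B^2 = -\frac{9}{4} — a negative square means the series sums to a rotation: l = \frac{3}{2}, alpha*l = - \frac{\pi}{2}, so exp(alpha B) = cos(- \frac{\pi}{2}) + (sin(- \frac{\pi}{2})/(\frac{3}{2}))*B = 0 + (- \frac{2}{3})*B.
Answer: \frac{41}{33} \gamma_{12} - \frac{4}{33} \gamma_{13} + \frac{8}{11} \gamma_{23}


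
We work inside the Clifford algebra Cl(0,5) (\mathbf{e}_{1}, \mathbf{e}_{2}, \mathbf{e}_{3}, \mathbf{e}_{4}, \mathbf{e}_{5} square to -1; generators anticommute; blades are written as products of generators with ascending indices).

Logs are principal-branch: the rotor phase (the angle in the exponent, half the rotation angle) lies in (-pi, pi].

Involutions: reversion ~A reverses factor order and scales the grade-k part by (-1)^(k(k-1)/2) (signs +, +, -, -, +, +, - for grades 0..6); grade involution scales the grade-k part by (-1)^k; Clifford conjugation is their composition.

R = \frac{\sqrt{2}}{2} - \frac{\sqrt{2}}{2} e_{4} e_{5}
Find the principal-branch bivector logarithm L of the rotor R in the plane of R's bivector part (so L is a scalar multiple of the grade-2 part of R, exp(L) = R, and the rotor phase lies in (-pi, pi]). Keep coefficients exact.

The scalar part of R is \frac{\sqrt{2}}{2}, so the principal-branch rotor phase is pinned; divide the bivector part by its sine to get the unit plane — L is the phase times that plane.
Concretely: cos(phase) = \frac{\sqrt{2}}{2} gives phase = ±\frac{\pi}{4}, and since phase/sin(phase) is even the sign is immaterial: L = (phase/sin(phase)) * <R>_2 = (\frac{\sqrt{2} \pi}{4}) * <R>_2.
Answer: - \frac{\pi}{4} e_{4} e_{5}


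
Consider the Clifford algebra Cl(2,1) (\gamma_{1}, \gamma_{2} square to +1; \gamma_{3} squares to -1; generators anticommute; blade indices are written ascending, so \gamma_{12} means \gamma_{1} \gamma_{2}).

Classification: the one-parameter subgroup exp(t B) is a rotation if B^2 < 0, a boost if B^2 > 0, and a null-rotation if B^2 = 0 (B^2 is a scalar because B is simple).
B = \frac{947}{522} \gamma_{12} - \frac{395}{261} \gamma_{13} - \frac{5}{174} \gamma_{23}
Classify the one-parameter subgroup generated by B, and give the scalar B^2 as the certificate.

B^2 term by term: the squares give (\frac{947}{522})^2*(\gamma_{12})^2 + (-\frac{395}{261})^2*(\gamma_{13})^2 + (-\frac{5}{174})^2*(\gamma_{23})^2 = \frac{896809}{272484}*(-1) + \frac{156025}{68121}*(+1) + \frac{25}{30276}*(+1) = -1 (each basis 2-blade squares to minus the product of its generators' squares); cross terms between blades sharing an index anticommute and cancel. So B^2 = -1.
Answer: rotation, certificate B^2 = -1. The class reads off the invariant scalar -1 directly.


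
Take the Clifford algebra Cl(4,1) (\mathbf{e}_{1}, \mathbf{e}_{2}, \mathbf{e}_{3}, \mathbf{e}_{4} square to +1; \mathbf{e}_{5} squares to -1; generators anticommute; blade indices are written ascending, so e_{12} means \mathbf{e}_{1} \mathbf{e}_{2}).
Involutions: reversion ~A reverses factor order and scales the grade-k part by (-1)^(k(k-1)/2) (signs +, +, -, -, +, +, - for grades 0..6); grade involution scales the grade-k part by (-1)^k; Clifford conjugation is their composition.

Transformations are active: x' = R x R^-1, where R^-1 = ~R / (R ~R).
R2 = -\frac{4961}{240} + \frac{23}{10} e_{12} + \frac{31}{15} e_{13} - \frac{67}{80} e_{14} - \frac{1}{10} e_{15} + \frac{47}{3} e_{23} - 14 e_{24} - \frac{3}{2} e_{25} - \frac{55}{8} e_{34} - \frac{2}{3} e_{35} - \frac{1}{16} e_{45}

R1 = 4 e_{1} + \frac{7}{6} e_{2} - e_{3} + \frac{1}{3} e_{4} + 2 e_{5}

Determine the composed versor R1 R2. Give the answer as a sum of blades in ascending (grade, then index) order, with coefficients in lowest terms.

Distribute over the terms of R1 (each basis-blade product reordered to ascending indices, repeated generators contracted through their squares):
(4 e_{1}) R2 = -\frac{4961}{60} e_{1} + \frac{46}{5} e_{2} + \frac{124}{15} e_{3} - \frac{67}{20} e_{4} - \frac{2}{5} e_{5} + \frac{188}{3} e_{123} - 56 e_{124} - 6 e_{125} - \frac{55}{2} e_{134} - \frac{8}{3} e_{135} - \frac{1}{4} e_{145}
(\frac{7}{6} e_{2}) R2 = -\frac{161}{60} e_{1} - \frac{34727}{1440} e_{2} + \frac{329}{18} e_{3} - \frac{49}{3} e_{4} - \frac{7}{4} e_{5} - \frac{217}{90} e_{123} + \frac{469}{480} e_{124} + \frac{7}{60} e_{125} - \frac{385}{48} e_{234} - \frac{7}{9} e_{235} - \frac{7}{96} e_{245}
(-e_{3}) R2 = \frac{31}{15} e_{1} + \frac{47}{3} e_{2} + \frac{4961}{240} e_{3} + \frac{55}{8} e_{4} + \frac{2}{3} e_{5} - \frac{23}{10} e_{123} - \frac{67}{80} e_{134} - \frac{1}{10} e_{135} - 14 e_{234} - \frac{3}{2} e_{235} + \frac{1}{16} e_{345}
(\frac{1}{3} e_{4}) R2 = \frac{67}{240} e_{1} + \frac{14}{3} e_{2} + \frac{55}{24} e_{3} - \frac{4961}{720} e_{4} - \frac{1}{48} e_{5} + \frac{23}{30} e_{124} + \frac{31}{45} e_{134} + \frac{1}{30} e_{145} + \frac{47}{9} e_{234} + \frac{1}{2} e_{245} + \frac{2}{9} e_{345}
(2 e_{5}) R2 = -\frac{1}{5} e_{1} - 3 e_{2} - \frac{4}{3} e_{3} - \frac{1}{8} e_{4} - \frac{4961}{120} e_{5} + \frac{23}{5} e_{125} + \frac{62}{15} e_{135} - \frac{67}{40} e_{145} + \frac{94}{3} e_{235} - 28 e_{245} - \frac{55}{4} e_{345}
Summing the partial products and collecting blades:
Answer: -\frac{19973}{240} e_{1} + \frac{3481}{1440} e_{2} + \frac{6937}{144} e_{3} - \frac{14273}{720} e_{4} - \frac{10283}{240} e_{5} + \frac{2608}{45} e_{123} - \frac{8681}{160} e_{124} - \frac{77}{60} e_{125} - \frac{19907}{720} e_{134} + \frac{41}{30} e_{135} - \frac{227}{120} e_{145} - \frac{2419}{144} e_{234} + \frac{523}{18} e_{235} - \frac{2647}{96} e_{245} - \frac{1939}{144} e_{345}


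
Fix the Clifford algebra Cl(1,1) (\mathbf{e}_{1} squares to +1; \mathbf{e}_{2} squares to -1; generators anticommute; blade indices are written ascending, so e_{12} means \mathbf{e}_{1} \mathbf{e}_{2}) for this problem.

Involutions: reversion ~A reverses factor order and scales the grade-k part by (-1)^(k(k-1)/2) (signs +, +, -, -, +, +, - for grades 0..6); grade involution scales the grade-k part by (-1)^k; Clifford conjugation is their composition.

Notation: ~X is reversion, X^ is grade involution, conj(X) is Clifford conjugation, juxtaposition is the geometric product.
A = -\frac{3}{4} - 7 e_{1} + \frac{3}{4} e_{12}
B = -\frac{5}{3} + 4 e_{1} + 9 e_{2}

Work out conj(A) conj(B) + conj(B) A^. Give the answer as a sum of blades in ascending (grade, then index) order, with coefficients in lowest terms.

first term: -\frac{107}{4} - \frac{185}{12} e_{1} + \frac{15}{4} e_{2} - \frac{247}{4} e_{12}
second term: -\frac{107}{4} - \frac{185}{12} e_{1} + \frac{15}{4} e_{2} + \frac{247}{4} e_{12}
Answer: -\frac{107}{2} - \frac{185}{6} e_{1} + \frac{15}{2} e_{2}


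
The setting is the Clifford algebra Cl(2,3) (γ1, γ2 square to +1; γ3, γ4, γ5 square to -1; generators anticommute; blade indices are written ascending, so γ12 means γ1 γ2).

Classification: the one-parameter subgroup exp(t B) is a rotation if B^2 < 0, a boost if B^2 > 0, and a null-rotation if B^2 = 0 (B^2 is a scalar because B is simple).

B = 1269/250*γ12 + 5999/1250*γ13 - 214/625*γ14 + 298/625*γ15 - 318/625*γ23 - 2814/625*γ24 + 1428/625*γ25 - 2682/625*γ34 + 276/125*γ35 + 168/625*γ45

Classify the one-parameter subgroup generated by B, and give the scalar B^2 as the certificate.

B^2 term by term: the squares give (1269/250)^2*(γ12)^2 + (5999/1250)^2*(γ13)^2 + (-214/625)^2*(γ14)^2 + (298/625)^2*(γ15)^2 + (-318/625)^2*(γ23)^2 + (-2814/625)^2*(γ24)^2 + (1428/625)^2*(γ25)^2 + (-2682/625)^2*(γ34)^2 + (276/125)^2*(γ35)^2 + (168/625)^2*(γ45)^2 = 1610361/62500*(-1) + 35988001/1562500*(+1) + 45796/390625*(+1) + 88804/390625*(+1) + 101124/390625*(+1) + 7918596/390625*(+1) + 2039184/390625*(+1) + 7193124/390625*(-1) + 76176/15625*(-1) + 28224/390625*(-1) = 0 (each basis 2-blade squares to minus the product of its generators' squares); cross terms between blades sharing an index anticommute and cancel; the commuting (index-disjoint) pairs give grade-4 terms 2*c*c'*(blade product), which cancel blade by blade — γ1234: -3403458/78125 + 16881186/390625 + 136104/390625 = 0; γ1235: 350244/15625 - 8566572/390625 - 189528/390625 = 0; γ1245: 213192/78125 + 611184/390625 - 1677144/390625 = 0; γ1345: 1007832/390625 + 118128/78125 - 1598472/390625 = 0; γ2345: -106848/390625 + 1553328/78125 - 7659792/390625 = 0 — confirming B is simple. So B^2 = 0.
Answer: null-rotation, certificate B^2 = 0. B^2 = 0 is basis-independent, so its sign is the whole story.


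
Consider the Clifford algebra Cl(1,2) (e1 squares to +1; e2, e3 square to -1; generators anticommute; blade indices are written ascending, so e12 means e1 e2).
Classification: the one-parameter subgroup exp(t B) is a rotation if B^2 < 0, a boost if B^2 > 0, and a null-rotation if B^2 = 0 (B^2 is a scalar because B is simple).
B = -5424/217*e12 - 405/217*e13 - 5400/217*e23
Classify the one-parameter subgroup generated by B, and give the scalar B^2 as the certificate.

B^2 term by term: the squares give (-5424/217)^2*(e12)^2 + (-405/217)^2*(e13)^2 + (-5400/217)^2*(e23)^2 = 29419776/47089*(+1) + 164025/47089*(+1) + 29160000/47089*(-1) = 9 (each basis 2-blade squares to minus the product of its generators' squares); cross terms between blades sharing an index anticommute and cancel. So B^2 = 9.
Answer: boost, certificate B^2 = 9. Note: conjugating B changes its blade decomposition but never the scalar B^2 = 9, whose sign settles the classification.


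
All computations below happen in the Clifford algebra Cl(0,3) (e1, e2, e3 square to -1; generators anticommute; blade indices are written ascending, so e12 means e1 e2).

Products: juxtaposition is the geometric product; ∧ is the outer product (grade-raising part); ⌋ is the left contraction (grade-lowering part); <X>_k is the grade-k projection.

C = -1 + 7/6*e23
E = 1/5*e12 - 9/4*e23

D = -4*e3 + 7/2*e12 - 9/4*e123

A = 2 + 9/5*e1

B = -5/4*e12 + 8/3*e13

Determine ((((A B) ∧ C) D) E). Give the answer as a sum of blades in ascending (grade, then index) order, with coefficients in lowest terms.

step 1: 9/4*e2 - 24/5*e3 - 5/2*e12 + 16/3*e13
step 2: -9/4*e2 + 24/5*e3 + 5/2*e12 - 16/3*e13
step 3: 209/20 - 701/24*e1 + 12*e2 + 45/8*e3 + 54/5*e12 + 81/16*e13 + 83/3*e23 + 34/5*e123
step 4: 6009/100 + 177/10*e1 - 3271/480*e2 + 641/25*e3 - 14881/1600*e12 + 179/6*e13 - 981/40*e23 + 2139/32*e123
Answer: 6009/100 + 177/10*e1 - 3271/480*e2 + 641/25*e3 - 14881/1600*e12 + 179/6*e13 - 981/40*e23 + 2139/32*e123


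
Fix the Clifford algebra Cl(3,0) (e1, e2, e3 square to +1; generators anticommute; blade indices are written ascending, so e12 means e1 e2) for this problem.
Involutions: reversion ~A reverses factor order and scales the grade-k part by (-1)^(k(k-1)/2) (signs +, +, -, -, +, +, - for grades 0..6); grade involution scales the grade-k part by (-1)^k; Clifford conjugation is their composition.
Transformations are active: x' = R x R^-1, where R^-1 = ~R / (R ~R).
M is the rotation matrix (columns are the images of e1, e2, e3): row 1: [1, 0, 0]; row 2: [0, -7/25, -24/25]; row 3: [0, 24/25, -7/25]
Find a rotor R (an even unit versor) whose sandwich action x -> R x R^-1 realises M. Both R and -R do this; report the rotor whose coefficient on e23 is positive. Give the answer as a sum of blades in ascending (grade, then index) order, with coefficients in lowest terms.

Method: write R = a + b12*e12 + b13*e13 + b23*e23 with a^2 + b12^2 + b13^2 + b23^2 = 1 (so R^-1 = ~R). Expanding the columns R e_j ~R gives tr M = 4a^2 - 1 and, from the antisymmetric part, M21 - M12 = -4a*b12, M13 - M31 = 4a*b13, M32 - M23 = -4a*b23.
Here tr M = 11/25, so a^2 = (1 + tr M)/4 = 9/25 and a = ±3/5. Taking a = 3/5: M21 - M12 = 0, M13 - M31 = 0, M32 - M23 = 48/25, giving b12 = 0, b13 = 0, b23 = -4/5, i.e. R = 3/5 - 4/5*e23.
Its e23 coefficient is negative, so report the other preimage -R.
Answer: -3/5 + 4/5*e23. Note: both R and -R realise this M (trace 11/25); the covering map identifies them, and the e23-coefficient sign is the tie-breaker.


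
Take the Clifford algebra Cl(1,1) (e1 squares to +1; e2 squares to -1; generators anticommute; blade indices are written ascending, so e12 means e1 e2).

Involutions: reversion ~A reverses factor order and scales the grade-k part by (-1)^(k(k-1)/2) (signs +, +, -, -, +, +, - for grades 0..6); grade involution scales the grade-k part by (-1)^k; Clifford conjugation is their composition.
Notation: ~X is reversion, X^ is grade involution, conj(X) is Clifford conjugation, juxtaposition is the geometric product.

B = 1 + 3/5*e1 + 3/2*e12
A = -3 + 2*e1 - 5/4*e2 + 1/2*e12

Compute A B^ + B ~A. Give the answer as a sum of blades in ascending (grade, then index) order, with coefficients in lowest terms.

first term: -69/20 + 77/40*e1 + 41/20*e2 - 19/4*e12
second term: -51/20 + 83/40*e1 - 91/20*e2 - 23/4*e12
Answer: -6 + 4*e1 - 5/2*e2 - 21/2*e12


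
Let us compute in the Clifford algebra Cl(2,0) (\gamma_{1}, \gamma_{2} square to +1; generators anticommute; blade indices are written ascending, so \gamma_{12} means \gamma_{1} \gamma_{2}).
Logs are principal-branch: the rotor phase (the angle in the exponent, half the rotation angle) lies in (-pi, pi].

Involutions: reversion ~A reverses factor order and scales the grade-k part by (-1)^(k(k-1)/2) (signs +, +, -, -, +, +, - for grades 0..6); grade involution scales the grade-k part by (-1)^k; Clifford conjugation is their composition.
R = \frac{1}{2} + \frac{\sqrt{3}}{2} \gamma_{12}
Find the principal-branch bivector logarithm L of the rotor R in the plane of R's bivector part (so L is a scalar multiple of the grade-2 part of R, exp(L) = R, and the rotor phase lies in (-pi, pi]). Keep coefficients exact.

The scalar part of R is \frac{1}{2}, which pins the rotor phase on the principal branch; dividing the bivector part by the sine of that phase recovers the unit plane, and L is the phase times that plane.
Concretely: cos(phase) = \frac{1}{2} gives phase = ±\frac{\pi}{3}, and since phase/sin(phase) is even the sign is immaterial: L = (phase/sin(phase)) * <R>_2 = (\frac{2 \sqrt{3} \pi}{9}) * <R>_2.
Answer: \frac{\pi}{3} \gamma_{12}


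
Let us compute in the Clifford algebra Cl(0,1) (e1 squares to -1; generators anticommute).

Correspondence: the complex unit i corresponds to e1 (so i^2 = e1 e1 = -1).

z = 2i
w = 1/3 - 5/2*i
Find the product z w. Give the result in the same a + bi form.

In blades: z = 2*e1, w = 1/3 - 5/2*e1.
Distribute z over w term by term (generator squares from the signature, products reordered to ascending indices): (2*e1)*w = 5 + 2/3*e1.
Sum: 5 + 2/3*e1; translating back through the correspondence:
Answer: 5 + 2/3*i


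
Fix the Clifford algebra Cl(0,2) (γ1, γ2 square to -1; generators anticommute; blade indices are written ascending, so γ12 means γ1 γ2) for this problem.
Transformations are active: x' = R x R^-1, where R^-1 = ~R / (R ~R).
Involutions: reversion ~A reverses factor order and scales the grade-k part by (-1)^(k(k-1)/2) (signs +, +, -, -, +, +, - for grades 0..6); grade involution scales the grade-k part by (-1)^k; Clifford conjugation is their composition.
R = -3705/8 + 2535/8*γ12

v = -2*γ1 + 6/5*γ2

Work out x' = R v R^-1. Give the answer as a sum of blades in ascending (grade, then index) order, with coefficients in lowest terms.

~R = -3705/8 - 2535/8*γ12, and R ~R = 10076625/32, so R^-1 = ~R / (10076625/32).
R v = 546*γ1 - 2379/2*γ2
Answer: 522/1325*γ1 + 3046/1325*γ2


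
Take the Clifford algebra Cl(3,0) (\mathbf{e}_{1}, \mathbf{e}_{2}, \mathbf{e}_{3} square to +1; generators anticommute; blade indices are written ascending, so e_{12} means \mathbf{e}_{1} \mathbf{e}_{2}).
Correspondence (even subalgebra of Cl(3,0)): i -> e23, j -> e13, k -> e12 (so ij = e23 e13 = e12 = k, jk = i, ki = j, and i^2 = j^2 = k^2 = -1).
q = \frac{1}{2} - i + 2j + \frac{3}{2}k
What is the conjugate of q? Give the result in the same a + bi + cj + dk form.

In blades: q = \frac{1}{2} + \frac{3}{2} e_{12} + 2 e_{13} - e_{23}.
Quaternion conjugation is reversion on the even subalgebra: the scalar is fixed and every grade-2 blade flips sign, giving \frac{1}{2} - \frac{3}{2} e_{12} - 2 e_{13} + e_{23}; translating back:
Answer: \frac{1}{2} + i - 2j - \frac{3}{2}k


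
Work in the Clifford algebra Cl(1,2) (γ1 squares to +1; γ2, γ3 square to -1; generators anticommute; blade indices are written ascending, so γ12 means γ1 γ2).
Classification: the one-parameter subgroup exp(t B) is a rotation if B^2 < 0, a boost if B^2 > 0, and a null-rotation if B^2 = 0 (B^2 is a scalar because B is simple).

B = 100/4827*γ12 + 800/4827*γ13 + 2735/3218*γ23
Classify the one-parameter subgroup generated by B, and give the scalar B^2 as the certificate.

B^2 term by term: the squares give (100/4827)^2*(γ12)^2 + (800/4827)^2*(γ13)^2 + (2735/3218)^2*(γ23)^2 = 10000/23299929*(+1) + 640000/23299929*(+1) + 7480225/10355524*(-1) = -25/36 (each basis 2-blade squares to minus the product of its generators' squares); cross terms between blades sharing an index anticommute and cancel. So B^2 = -25/36.
Answer: rotation, certificate B^2 = -25/36. Certificate logic: -25/36 is a conjugation-invariant scalar, so its sign fixes rotation versus boost versus null-rotation outright.


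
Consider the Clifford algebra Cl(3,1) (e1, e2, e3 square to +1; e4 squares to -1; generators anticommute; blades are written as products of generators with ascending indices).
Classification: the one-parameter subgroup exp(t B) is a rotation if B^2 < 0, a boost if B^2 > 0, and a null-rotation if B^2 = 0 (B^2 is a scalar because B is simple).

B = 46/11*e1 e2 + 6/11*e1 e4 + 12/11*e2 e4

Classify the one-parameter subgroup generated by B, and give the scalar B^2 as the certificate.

B^2 term by term: the squares give (46/11)^2*(e1 e2)^2 + (6/11)^2*(e1 e4)^2 + (12/11)^2*(e2 e4)^2 = 2116/121*(-1) + 36/121*(+1) + 144/121*(+1) = -16 (each basis 2-blade squares to minus the product of its generators' squares); cross terms between blades sharing an index anticommute and cancel. So B^2 = -16.
Answer: rotation, certificate B^2 = -16. The scalar -16 is the complete invariant here: its sign names the subgroup type.


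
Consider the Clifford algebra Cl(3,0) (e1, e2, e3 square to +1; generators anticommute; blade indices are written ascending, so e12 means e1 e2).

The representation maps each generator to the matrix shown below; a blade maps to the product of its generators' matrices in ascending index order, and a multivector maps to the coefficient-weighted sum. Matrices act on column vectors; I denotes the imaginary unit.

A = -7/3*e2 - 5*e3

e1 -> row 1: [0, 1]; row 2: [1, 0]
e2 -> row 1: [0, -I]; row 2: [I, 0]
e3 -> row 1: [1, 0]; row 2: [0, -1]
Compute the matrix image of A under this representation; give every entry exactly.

M = (-7/3)*rho(e2) + (-5)*rho(e3), summed entrywise:
Answer: row 1: [-5, 7*I/3]; row 2: [-7*I/3, 5]


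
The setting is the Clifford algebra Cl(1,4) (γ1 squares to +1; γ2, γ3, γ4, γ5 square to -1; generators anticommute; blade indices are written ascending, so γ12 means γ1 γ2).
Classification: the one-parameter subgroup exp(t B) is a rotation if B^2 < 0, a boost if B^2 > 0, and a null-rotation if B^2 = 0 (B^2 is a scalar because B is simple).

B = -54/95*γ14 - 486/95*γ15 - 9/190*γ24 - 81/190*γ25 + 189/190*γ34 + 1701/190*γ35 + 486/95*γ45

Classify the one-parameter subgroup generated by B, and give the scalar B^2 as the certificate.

B^2 term by term: the squares give (-54/95)^2*(γ14)^2 + (-486/95)^2*(γ15)^2 + (-9/190)^2*(γ24)^2 + (-81/190)^2*(γ25)^2 + (189/190)^2*(γ34)^2 + (1701/190)^2*(γ35)^2 + (486/95)^2*(γ45)^2 = 2916/9025*(+1) + 236196/9025*(+1) + 81/36100*(-1) + 6561/36100*(-1) + 35721/36100*(-1) + 2893401/36100*(-1) + 236196/9025*(-1) = -81 (each basis 2-blade squares to minus the product of its generators' squares); cross terms between blades sharing an index anticommute and cancel; the commuting (index-disjoint) pairs give grade-4 terms 2*c*c'*(blade product), which cancel blade by blade — γ1245: -4374/9025 + 4374/9025 = 0; γ1345: 91854/9025 - 91854/9025 = 0; γ2345: 15309/18050 - 15309/18050 = 0 — confirming B is simple. So B^2 = -81.
Answer: rotation, certificate B^2 = -81. Because -81 is invariant under every versor sandwich, the classification follows from its sign alone.


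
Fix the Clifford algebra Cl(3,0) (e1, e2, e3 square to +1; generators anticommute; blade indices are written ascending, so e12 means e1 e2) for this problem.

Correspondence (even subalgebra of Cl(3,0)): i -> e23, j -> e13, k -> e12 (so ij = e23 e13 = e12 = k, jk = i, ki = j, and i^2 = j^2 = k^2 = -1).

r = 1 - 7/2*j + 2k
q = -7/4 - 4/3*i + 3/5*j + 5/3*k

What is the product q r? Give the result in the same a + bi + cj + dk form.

In blades: q = -7/4 + 5/3*e12 + 3/5*e13 - 4/3*e23, r = 1 + 2*e12 - 7/2*e13.
Distribute q over r term by term (generator squares from the signature, products reordered to ascending indices): (-7/4)*r = -7/4 - 7/2*e12 + 49/8*e13; (5/3*e12)*r = -10/3 + 5/3*e12 + 35/6*e23; (3/5*e13)*r = 21/10 + 3/5*e13 + 6/5*e23; (-4/3*e23)*r = 14/3*e12 + 8/3*e13 - 4/3*e23.
Sum: -179/60 + 17/6*e12 + 1127/120*e13 + 57/10*e23; translating back through the correspondence:
Answer: -179/60 + 57/10*i + 1127/120*j + 17/6*k


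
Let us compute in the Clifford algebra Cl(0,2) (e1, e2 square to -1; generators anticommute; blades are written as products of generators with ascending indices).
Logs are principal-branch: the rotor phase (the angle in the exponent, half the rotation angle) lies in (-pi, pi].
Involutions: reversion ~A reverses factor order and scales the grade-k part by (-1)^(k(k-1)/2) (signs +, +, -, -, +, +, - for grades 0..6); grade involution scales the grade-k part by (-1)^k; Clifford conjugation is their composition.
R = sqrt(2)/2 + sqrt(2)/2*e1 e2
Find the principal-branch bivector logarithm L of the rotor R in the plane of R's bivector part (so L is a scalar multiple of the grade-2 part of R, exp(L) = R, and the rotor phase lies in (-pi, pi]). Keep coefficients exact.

The scalar part of R is sqrt(2)/2, which fixes the principal-branch rotor phase; the unit plane is then the bivector part divided by the sine of that phase, and L is that plane scaled by the phase.
Concretely: cos(phase) = sqrt(2)/2 gives phase = ±pi/4, and since phase/sin(phase) is even the sign is immaterial: L = (phase/sin(phase)) * <R>_2 = (sqrt(2)*pi/4) * <R>_2.
Answer: pi/4*e1 e2


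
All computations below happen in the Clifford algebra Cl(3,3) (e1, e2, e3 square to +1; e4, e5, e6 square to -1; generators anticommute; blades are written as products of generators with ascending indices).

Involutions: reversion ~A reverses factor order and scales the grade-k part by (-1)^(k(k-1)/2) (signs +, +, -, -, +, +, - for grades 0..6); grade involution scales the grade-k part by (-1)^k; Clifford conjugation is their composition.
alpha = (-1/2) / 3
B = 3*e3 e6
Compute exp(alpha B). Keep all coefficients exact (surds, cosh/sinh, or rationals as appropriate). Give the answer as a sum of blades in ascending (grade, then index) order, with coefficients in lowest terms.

B^2 = (3)^2*(e3 e6)^2 = 9*(+1) = 9 (a basis 2-blade squares to minus the product of its generators' squares).
B^2 = 9 — a positive square means the series sums to a boost: l = 3, alpha*l = -1/2, so exp(alpha B) = cosh(-1/2) + (sinh(-1/2)/3)*B = cosh(1/2) + (-sinh(1/2)/3)*B.
Answer: cosh(1/2) - sinh(1/2)*e3 e6


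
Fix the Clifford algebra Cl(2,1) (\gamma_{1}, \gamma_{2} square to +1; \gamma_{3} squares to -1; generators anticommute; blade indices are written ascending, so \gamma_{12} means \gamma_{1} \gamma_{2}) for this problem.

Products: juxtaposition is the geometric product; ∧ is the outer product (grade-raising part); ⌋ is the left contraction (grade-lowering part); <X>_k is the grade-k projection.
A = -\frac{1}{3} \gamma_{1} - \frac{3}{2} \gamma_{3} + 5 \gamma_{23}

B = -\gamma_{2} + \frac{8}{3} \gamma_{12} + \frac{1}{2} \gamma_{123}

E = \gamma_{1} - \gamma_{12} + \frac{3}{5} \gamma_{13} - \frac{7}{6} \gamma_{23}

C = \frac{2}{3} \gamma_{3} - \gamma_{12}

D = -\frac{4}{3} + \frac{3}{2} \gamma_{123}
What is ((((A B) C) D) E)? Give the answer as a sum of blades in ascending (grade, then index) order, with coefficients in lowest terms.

step 1: \frac{5}{2} \gamma_{1} - \frac{8}{9} \gamma_{2} + 5 \gamma_{3} + \frac{13}{12} \gamma_{12} - \frac{40}{3} \gamma_{13} - \frac{5}{3} \gamma_{23} - 4 \gamma_{123}
step 2: -\frac{9}{4} + 8 \gamma_{1} - \frac{25}{18} \gamma_{2} - 4 \gamma_{3} + \frac{8}{3} \gamma_{12} + \frac{344}{27} \gamma_{23} - \frac{77}{18} \gamma_{123}
step 3: -\frac{41}{12} + \frac{76}{9} \gamma_{1} + \frac{50}{27} \gamma_{2} + \frac{4}{3} \gamma_{3} + \frac{22}{9} \gamma_{12} + \frac{25}{12} \gamma_{13} - \frac{404}{81} \gamma_{23} + \frac{503}{216} \gamma_{123}
step 4: \frac{17455}{972} - \frac{22561}{6480} \gamma_{1} - \frac{1661}{120} \gamma_{2} + \frac{10211}{3240} \gamma_{3} + \frac{2297}{1080} \gamma_{12} - \frac{18181}{1620} \gamma_{13} + \frac{1493}{540} \gamma_{23} - \frac{1400}{81} \gamma_{123}
Answer: \frac{17455}{972} - \frac{22561}{6480} \gamma_{1} - \frac{1661}{120} \gamma_{2} + \frac{10211}{3240} \gamma_{3} + \frac{2297}{1080} \gamma_{12} - \frac{18181}{1620} \gamma_{13} + \frac{1493}{540} \gamma_{23} - \frac{1400}{81} \gamma_{123}


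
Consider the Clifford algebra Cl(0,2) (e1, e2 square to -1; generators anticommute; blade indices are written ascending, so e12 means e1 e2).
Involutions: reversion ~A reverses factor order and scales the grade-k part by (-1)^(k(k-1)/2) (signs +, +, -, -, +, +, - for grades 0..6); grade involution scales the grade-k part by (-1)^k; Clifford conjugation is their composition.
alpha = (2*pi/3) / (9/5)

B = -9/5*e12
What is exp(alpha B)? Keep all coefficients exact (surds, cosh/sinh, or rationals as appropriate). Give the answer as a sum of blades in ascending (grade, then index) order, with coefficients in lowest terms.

B^2 = (-9/5)^2*(e12)^2 = 81/25*(-1) = -81/25 (a basis 2-blade squares to minus the product of its generators' squares).
B^2 = -81/25 — the negative square puts this in the circular regime; l = 9/5, alpha*l = 2*pi/3, so exp(alpha B) = cos(2*pi/3) + (sin(2*pi/3)/(9/5))*B = -1/2 + (5*sqrt(3)/18)*B.
Answer: -1/2 - sqrt(3)/2*e12


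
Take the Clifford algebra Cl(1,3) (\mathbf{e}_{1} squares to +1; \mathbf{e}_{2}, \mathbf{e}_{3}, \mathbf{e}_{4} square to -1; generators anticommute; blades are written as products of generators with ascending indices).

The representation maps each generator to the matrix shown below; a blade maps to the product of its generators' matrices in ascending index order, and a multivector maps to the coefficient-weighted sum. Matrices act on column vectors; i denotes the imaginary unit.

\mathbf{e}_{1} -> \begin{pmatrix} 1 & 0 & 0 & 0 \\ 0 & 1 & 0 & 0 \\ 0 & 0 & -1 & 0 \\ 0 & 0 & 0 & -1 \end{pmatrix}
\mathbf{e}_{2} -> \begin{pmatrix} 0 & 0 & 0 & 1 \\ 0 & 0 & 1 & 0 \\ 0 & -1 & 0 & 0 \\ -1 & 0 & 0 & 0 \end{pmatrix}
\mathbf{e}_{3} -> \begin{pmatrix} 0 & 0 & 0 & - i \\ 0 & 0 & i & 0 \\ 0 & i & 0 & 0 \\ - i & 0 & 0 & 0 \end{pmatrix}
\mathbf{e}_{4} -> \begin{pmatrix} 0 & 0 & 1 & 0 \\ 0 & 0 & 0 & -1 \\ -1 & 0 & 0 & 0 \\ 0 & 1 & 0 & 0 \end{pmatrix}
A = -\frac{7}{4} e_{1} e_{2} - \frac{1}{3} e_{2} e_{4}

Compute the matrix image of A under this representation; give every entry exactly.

Bivector images (products of the table entries): rho(e_{1} e_{2}) = rho(\mathbf{e}_{1})rho(\mathbf{e}_{2}) = \begin{pmatrix} 0 & 0 & 0 & 1 \\ 0 & 0 & 1 & 0 \\ 0 & 1 & 0 & 0 \\ 1 & 0 & 0 & 0 \end{pmatrix}; rho(e_{2} e_{4}) = rho(\mathbf{e}_{2})rho(\mathbf{e}_{4}) = \begin{pmatrix} 0 & 1 & 0 & 0 \\ -1 & 0 & 0 & 0 \\ 0 & 0 & 0 & 1 \\ 0 & 0 & -1 & 0 \end{pmatrix}.
M = (-\frac{7}{4})*rho(e_{1} e_{2}) + (-\frac{1}{3})*rho(e_{2} e_{4}), summed entrywise:
Answer: \begin{pmatrix} 0 & - \frac{1}{3} & 0 & - \frac{7}{4} \\ \frac{1}{3} & 0 & - \frac{7}{4} & 0 \\ 0 & - \frac{7}{4} & 0 & - \frac{1}{3} \\ - \frac{7}{4} & 0 & \frac{1}{3} & 0 \end{pmatrix}


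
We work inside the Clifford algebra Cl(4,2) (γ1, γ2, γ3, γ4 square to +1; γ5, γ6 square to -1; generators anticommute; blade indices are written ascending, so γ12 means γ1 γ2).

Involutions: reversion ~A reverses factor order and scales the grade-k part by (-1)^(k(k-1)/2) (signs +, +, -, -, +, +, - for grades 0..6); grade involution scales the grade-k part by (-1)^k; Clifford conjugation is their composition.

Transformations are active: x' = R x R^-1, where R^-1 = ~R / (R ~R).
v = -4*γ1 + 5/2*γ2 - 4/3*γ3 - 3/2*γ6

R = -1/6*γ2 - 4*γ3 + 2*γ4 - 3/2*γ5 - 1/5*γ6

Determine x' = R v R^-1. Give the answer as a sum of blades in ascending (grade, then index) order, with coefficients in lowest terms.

~R = -1/6*γ2 - 4*γ3 + 2*γ4 - 3/2*γ5 - 1/5*γ6, and R ~R = 3991/225, so R^-1 = ~R / (3991/225).
R v = 277/60 - 2/3*γ12 - 16*γ13 + 8*γ14 - 6*γ15 - 4/5*γ16 + 92/9*γ23 - 5*γ24 + 15/4*γ25 + 3/4*γ26 + 8/3*γ34 - 2*γ35 + 86/15*γ36 - 3*γ46 + 9/4*γ56
Answer: 4*γ1 - 41295/15964*γ2 - 8966/11973*γ3 + 4155/3991*γ4 - 12465/15964*γ5 + 5571/3991*γ6


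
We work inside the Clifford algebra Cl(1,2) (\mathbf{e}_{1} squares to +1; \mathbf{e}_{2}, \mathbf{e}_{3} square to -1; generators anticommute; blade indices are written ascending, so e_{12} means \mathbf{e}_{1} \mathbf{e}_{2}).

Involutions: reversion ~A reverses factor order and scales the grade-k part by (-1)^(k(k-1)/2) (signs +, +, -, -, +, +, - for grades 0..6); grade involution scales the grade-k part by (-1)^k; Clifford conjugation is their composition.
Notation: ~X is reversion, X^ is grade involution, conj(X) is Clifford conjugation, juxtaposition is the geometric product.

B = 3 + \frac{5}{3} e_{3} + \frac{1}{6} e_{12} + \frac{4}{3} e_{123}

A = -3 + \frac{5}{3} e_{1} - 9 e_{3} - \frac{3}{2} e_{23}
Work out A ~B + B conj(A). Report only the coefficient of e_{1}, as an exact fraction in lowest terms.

first term: 6 + 3 e_{1} + \frac{20}{9} e_{2} - 32 e_{3} - \frac{23}{2} e_{12} + \frac{109}{36} e_{13} - \frac{121}{18} e_{23} + \frac{11}{2} e_{123}
second term: -24 - 7 e_{1} + \frac{25}{9} e_{2} + 22 e_{3} - \frac{25}{2} e_{12} + \frac{91}{36} e_{13} + \frac{41}{18} e_{23} - \frac{5}{2} e_{123}
Answer: -4


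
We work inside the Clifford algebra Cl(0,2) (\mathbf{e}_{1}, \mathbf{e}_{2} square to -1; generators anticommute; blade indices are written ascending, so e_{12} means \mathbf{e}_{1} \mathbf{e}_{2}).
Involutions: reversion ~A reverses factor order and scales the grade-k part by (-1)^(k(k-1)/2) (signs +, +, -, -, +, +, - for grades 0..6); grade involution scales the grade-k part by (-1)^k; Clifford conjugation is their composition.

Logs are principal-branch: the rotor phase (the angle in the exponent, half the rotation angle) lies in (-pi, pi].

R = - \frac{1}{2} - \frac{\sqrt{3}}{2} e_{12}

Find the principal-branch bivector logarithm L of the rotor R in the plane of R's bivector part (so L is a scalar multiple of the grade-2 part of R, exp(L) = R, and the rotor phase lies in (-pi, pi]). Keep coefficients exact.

The scalar part of R is - \frac{1}{2}, so the principal-branch rotor phase is pinned; divide the bivector part by its sine to get the unit plane — L is the phase times that plane.
Concretely: cos(phase) = - \frac{1}{2} gives phase = ±\frac{2 \pi}{3}, and since phase/sin(phase) is even the sign is immaterial: L = (phase/sin(phase)) * <R>_2 = (\frac{4 \sqrt{3} \pi}{9}) * <R>_2.
Answer: - \frac{2 \pi}{3} e_{12}


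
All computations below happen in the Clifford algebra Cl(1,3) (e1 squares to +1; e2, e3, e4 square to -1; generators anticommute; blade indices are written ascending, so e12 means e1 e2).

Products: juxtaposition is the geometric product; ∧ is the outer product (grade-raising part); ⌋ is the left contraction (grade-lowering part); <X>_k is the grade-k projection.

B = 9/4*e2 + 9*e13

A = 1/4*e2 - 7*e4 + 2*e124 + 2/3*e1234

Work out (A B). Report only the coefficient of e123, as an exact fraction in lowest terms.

step 1: -9/16 + 9/2*e14 + 39/4*e24 - 9/4*e123 - 129/2*e134 - 18*e234
Answer: -9/4


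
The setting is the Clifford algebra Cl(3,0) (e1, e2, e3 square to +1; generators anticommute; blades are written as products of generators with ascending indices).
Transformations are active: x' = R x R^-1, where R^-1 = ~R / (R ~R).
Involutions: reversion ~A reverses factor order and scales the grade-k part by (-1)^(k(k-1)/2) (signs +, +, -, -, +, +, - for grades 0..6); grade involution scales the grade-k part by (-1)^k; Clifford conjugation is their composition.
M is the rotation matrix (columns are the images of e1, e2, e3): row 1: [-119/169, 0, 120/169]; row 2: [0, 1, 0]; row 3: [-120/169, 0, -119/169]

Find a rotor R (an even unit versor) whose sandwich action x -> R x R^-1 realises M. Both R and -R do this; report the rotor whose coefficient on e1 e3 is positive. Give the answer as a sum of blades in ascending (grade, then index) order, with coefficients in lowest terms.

Method: write R = a + b12*e1 e2 + b13*e1 e3 + b23*e2 e3 with a^2 + b12^2 + b13^2 + b23^2 = 1 (so R^-1 = ~R). Expanding the columns R e_j ~R gives tr M = 4a^2 - 1 and, from the antisymmetric part, M21 - M12 = -4a*b12, M13 - M31 = 4a*b13, M32 - M23 = -4a*b23.
Here tr M = -69/169, so a^2 = (1 + tr M)/4 = 25/169 and a = ±5/13. Taking a = 5/13: M21 - M12 = 0, M13 - M31 = 240/169, M32 - M23 = 0, giving b12 = 0, b13 = 12/13, b23 = 0, i.e. R = 5/13 + 12/13*e1 e3.
Its e1 e3 coefficient is already positive.
Answer: 5/13 + 12/13*e1 e3. Uniqueness: Spin(3) -> SO(3) maps R and -R to the same rotation of trace -69/169; fixing the sign of the e1 e3 coefficient removes the ambiguity.


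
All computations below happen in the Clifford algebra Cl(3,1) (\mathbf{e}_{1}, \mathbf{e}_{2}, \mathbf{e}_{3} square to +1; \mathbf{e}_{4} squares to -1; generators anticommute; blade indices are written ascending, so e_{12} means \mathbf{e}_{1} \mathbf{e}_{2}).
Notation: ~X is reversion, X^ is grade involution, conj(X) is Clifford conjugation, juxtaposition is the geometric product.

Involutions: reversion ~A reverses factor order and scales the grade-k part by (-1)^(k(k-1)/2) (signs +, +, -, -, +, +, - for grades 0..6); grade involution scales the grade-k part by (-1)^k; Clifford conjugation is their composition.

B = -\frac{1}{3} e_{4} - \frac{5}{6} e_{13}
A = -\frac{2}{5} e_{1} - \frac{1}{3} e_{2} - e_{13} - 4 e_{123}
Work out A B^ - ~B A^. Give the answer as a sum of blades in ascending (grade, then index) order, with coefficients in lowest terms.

first term: -\frac{5}{6} + \frac{10}{3} e_{2} + \frac{1}{3} e_{3} - \frac{2}{15} e_{14} - \frac{1}{9} e_{24} - \frac{5}{18} e_{123} - \frac{1}{3} e_{134} - \frac{4}{3} e_{1234}
second term: \frac{5}{6} + \frac{10}{3} e_{2} - \frac{1}{3} e_{3} + \frac{2}{15} e_{14} + \frac{1}{9} e_{24} - \frac{5}{18} e_{123} + \frac{1}{3} e_{134} + \frac{4}{3} e_{1234}
Answer: -\frac{5}{3} + \frac{2}{3} e_{3} - \frac{4}{15} e_{14} - \frac{2}{9} e_{24} - \frac{2}{3} e_{134} - \frac{8}{3} e_{1234}


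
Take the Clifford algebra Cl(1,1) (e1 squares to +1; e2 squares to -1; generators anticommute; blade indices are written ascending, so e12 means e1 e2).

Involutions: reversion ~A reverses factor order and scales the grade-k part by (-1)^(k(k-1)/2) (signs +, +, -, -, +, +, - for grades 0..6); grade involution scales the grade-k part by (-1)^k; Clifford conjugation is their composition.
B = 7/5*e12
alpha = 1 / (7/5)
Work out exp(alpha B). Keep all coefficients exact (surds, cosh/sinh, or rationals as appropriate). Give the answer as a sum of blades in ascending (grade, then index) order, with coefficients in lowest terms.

B^2 = (7/5)^2*(e12)^2 = 49/25*(+1) = 49/25 (a basis 2-blade squares to minus the product of its generators' squares).
B^2 = 49/25 — the positive square puts this in the hyperbolic regime; l = 7/5, alpha*l = 1, so exp(alpha B) = cosh(1) + (sinh(1)/(7/5))*B = cosh(1) + (5*sinh(1)/7)*B.
Answer: cosh(1) + sinh(1)*e12


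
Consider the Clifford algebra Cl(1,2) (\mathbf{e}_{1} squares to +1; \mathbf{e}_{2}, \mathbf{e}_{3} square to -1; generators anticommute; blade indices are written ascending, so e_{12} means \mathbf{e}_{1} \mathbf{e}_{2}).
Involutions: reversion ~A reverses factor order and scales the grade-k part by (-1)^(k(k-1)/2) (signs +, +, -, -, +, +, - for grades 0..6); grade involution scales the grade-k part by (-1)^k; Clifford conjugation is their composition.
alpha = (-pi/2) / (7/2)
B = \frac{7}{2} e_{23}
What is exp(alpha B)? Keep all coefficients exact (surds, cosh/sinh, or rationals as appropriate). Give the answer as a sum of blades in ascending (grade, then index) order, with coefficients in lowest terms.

B^2 = (\frac{7}{2})^2*(e_{23})^2 = \frac{49}{4}*(-1) = -\frac{49}{4} (a basis 2-blade squares to minus the product of its generators' squares).
B^2 = -\frac{49}{4} — a negative square means the series sums to a rotation: l = \frac{7}{2}, alpha*l = - \frac{\pi}{2}, so exp(alpha B) = cos(- \frac{\pi}{2}) + (sin(- \frac{\pi}{2})/(\frac{7}{2}))*B = 0 + (- \frac{2}{7})*B.
Answer: -e_{23}
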